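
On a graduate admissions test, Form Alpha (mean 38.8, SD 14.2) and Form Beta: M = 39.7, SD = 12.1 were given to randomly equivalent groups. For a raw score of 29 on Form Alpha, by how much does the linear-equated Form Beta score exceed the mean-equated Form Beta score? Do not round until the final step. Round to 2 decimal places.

Mean-equated: 29 + (39.7 − 38.8) = 29.90
Linear-equated: (12.1/14.2)(29 − 38.8) + 39.7 = 31.349
Difference = 31.349 − 29.90 = 1.45

1.45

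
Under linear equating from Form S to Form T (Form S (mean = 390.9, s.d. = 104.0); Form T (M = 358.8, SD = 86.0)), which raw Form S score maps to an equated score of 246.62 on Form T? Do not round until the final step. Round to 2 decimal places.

255.24

Invert y = (SD_Y/SD_X)(x − M_X) + M_Y:
x = (SD_X/SD_Y)(y − M_Y) + M_X = (104.0/86.0)(246.62 − 358.8) + 390.9
x = 1.209302 × -112.180 + 390.9 = 255.24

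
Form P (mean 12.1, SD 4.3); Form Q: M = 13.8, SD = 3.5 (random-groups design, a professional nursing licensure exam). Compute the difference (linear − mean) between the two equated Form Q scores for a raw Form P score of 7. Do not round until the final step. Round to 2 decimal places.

0.95

Mean-equated: 7 + (13.8 − 12.1) = 8.70
Linear-equated: (3.5/4.3)(7 − 12.1) + 13.8 = 9.649
Difference = 9.649 − 8.70 = 0.95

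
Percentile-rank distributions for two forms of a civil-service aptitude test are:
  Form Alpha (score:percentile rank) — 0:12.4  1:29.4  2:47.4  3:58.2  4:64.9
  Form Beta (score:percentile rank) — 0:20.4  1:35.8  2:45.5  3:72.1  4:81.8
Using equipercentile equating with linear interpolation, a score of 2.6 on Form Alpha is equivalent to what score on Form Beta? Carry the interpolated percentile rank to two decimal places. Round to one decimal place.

2.3

PR of 2.6 on Form Alpha: 47.4 + (2.6 − 2)/(3 − 2) × (58.2 − 47.4) = 53.88
On Form Beta, PR 53.88 falls between score 2 (PR 45.5) and 3 (PR 72.1).
Interpolate: 2 + (53.88 − 45.5)/(72.1 − 45.5) × (3 − 2) = 2.3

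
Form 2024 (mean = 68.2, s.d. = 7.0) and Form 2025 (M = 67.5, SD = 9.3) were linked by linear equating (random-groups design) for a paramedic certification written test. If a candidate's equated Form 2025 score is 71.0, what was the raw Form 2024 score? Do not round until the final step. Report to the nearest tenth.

Invert y = (SD_Y/SD_X)(x − M_X) + M_Y:
x = (SD_X/SD_Y)(y − M_Y) + M_X = (7.0/9.3)(71.0 − 67.5) + 68.2
x = 0.752688 × 3.500 + 68.2 = 70.8

70.8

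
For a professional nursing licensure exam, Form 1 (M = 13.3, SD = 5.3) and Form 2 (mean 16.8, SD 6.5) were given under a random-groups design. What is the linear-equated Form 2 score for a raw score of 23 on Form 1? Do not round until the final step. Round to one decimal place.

28.7

Linear equating: y = (SD_Y/SD_X)(x − M_X) + M_Y
y = (6.5/5.3)(23 − 13.3) + 16.8
y = 1.226415 × 9.7 + 16.8 = 11.8962 + 16.8 = 28.7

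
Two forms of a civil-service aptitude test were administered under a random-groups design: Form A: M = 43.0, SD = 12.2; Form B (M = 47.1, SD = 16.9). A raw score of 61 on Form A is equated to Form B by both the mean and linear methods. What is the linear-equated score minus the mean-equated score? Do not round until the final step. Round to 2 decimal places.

Mean-equated: 61 + (47.1 − 43.0) = 65.10
Linear-equated: (16.9/12.2)(61 − 43.0) + 47.1 = 72.034
Difference = 72.034 − 65.10 = 6.93

6.93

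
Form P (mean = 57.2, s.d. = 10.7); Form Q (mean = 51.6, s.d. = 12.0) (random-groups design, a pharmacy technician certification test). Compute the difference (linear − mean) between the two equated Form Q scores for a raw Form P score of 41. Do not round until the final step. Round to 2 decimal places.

Mean-equated: 41 + (51.6 − 57.2) = 35.40
Linear-equated: (12.0/10.7)(41 − 57.2) + 51.6 = 33.432
Difference = 33.432 − 35.40 = -1.97

-1.97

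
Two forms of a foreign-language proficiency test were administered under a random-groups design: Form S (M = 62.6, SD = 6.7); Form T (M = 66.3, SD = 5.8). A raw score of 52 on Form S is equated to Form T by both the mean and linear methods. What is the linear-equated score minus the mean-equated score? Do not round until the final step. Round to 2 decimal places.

Mean-equated: 52 + (66.3 − 62.6) = 55.70
Linear-equated: (5.8/6.7)(52 − 62.6) + 66.3 = 57.124
Difference = 57.124 − 55.70 = 1.42

1.42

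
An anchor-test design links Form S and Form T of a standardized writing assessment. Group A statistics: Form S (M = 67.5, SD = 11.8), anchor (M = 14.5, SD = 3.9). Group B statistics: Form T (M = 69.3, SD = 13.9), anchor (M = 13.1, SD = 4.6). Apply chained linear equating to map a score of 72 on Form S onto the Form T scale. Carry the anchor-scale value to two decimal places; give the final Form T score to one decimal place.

78.0

Form S → anchor (Group A): v = (3.9/11.8)(72 − 67.5) + 14.5 = 15.99
anchor → Form T (Group B): y = (13.9/4.6)(15.99 − 13.1) + 69.3 = 78.0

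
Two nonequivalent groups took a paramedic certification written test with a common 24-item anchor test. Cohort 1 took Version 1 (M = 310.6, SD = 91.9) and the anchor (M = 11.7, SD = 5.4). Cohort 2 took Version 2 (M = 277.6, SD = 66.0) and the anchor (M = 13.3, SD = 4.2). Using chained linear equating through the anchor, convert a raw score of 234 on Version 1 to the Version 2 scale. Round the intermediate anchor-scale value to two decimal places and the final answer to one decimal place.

181.7

Version 1 → anchor (Cohort 1): v = (5.4/91.9)(234 − 310.6) + 11.7 = 7.20
anchor → Version 2 (Cohort 2): y = (66.0/4.2)(7.20 − 13.3) + 277.6 = 181.7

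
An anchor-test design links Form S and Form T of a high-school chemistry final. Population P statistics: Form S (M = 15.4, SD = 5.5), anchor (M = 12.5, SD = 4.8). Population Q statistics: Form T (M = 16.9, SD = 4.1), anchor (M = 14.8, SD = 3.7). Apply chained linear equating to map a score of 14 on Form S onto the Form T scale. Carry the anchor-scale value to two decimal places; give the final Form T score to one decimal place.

Form S → anchor (Population P): v = (4.8/5.5)(14 − 15.4) + 12.5 = 11.28
anchor → Form T (Population Q): y = (4.1/3.7)(11.28 − 14.8) + 16.9 = 13.0

13.0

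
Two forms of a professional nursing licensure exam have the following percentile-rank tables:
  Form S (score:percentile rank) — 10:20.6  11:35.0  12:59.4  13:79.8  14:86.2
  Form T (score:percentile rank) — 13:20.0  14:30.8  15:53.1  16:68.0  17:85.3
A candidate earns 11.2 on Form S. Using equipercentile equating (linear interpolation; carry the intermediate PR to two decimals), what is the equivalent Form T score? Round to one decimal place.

14.4

PR of 11.2 on Form S: 35.0 + (11.2 − 11)/(12 − 11) × (59.4 − 35.0) = 39.88
On Form T, PR 39.88 falls between score 14 (PR 30.8) and 15 (PR 53.1).
Interpolate: 14 + (39.88 − 30.8)/(53.1 − 30.8) × (15 − 14) = 14.4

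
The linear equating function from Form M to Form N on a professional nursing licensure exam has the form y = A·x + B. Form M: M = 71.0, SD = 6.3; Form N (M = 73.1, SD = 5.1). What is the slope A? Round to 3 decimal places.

A = SD_Y / SD_X = 5.1 / 6.3 = 0.810

0.810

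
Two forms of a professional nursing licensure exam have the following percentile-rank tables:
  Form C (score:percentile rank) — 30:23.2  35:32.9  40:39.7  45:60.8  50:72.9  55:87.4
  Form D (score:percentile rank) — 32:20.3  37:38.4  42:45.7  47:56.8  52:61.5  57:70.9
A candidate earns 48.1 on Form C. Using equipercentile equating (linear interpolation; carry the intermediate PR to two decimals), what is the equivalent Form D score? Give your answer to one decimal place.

55.6

PR of 48.1 on Form C: 60.8 + (48.1 − 45)/(50 − 45) × (72.9 − 60.8) = 68.30
On Form D, PR 68.30 falls between score 52 (PR 61.5) and 57 (PR 70.9).
Interpolate: 52 + (68.30 − 61.5)/(70.9 − 61.5) × (57 − 52) = 55.6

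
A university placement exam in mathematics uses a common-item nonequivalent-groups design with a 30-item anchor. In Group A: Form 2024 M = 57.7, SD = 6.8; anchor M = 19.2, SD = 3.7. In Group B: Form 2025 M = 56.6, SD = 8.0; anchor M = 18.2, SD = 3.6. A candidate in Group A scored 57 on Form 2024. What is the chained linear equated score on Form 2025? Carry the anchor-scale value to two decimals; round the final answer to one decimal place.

58.0

Form 2024 → anchor (Group A): v = (3.7/6.8)(57 − 57.7) + 19.2 = 18.82
anchor → Form 2025 (Group B): y = (8.0/3.6)(18.82 − 18.2) + 56.6 = 58.0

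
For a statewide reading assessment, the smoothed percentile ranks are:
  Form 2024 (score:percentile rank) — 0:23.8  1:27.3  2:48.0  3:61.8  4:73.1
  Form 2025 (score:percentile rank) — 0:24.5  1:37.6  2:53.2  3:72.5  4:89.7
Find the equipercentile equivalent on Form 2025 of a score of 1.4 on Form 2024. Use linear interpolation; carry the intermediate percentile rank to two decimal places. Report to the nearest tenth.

0.8

PR of 1.4 on Form 2024: 27.3 + (1.4 − 1)/(2 − 1) × (48.0 − 27.3) = 35.58
On Form 2025, PR 35.58 falls between score 0 (PR 24.5) and 1 (PR 37.6).
Interpolate: 0 + (35.58 − 24.5)/(37.6 − 24.5) × (1 − 0) = 0.8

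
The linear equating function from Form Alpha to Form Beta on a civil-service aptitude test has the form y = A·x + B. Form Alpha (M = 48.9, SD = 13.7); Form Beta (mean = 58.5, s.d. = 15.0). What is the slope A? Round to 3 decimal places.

1.095

A = SD_Y / SD_X = 15.0 / 13.7 = 1.095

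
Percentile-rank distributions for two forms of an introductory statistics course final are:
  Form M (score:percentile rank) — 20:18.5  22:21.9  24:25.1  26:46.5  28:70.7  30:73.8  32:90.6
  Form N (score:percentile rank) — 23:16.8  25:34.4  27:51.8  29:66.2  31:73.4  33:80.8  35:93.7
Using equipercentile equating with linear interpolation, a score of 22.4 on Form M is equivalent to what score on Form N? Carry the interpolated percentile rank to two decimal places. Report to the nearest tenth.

PR of 22.4 on Form M: 21.9 + (22.4 − 22)/(24 − 22) × (25.1 − 21.9) = 22.54
On Form N, PR 22.54 falls between score 23 (PR 16.8) and 25 (PR 34.4).
Interpolate: 23 + (22.54 − 16.8)/(34.4 − 16.8) × (25 − 23) = 23.7

23.7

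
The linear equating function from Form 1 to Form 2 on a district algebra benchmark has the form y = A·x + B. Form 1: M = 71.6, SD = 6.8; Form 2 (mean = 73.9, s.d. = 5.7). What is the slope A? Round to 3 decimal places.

0.838

A = SD_Y / SD_X = 5.7 / 6.8 = 0.838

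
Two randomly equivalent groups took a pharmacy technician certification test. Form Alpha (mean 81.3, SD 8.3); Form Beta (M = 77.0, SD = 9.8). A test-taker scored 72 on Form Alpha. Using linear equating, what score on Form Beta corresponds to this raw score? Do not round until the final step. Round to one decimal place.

Linear equating: y = (SD_Y/SD_X)(x − M_X) + M_Y
y = (9.8/8.3)(72 − 81.3) + 77.0
y = 1.180723 × -9.3 + 77.0 = -10.9807 + 77.0 = 66.0

66.0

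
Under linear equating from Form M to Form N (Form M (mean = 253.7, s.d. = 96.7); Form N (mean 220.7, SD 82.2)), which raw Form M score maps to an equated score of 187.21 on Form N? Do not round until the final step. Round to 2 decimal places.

214.30

Invert y = (SD_Y/SD_X)(x − M_X) + M_Y:
x = (SD_X/SD_Y)(y − M_Y) + M_X = (96.7/82.2)(187.21 − 220.7) + 253.7
x = 1.176399 × -33.490 + 253.7 = 214.30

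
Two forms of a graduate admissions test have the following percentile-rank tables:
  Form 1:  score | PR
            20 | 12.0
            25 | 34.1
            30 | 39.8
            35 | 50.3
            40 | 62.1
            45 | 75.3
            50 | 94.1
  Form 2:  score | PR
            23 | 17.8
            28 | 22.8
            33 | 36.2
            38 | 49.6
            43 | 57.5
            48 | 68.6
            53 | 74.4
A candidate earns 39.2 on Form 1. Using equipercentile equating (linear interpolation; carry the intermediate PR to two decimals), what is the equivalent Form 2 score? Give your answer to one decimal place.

44.2

PR of 39.2 on Form 1: 50.3 + (39.2 − 35)/(40 − 35) × (62.1 − 50.3) = 60.21
On Form 2, PR 60.21 falls between score 43 (PR 57.5) and 48 (PR 68.6).
Interpolate: 43 + (60.21 − 57.5)/(68.6 − 57.5) × (48 − 43) = 44.2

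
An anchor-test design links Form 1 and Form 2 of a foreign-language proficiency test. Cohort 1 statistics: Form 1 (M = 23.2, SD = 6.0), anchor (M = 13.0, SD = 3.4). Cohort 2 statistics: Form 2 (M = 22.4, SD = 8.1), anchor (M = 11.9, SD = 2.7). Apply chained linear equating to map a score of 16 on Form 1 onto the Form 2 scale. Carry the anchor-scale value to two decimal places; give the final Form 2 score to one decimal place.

Form 1 → anchor (Cohort 1): v = (3.4/6.0)(16 − 23.2) + 13.0 = 8.92
anchor → Form 2 (Cohort 2): y = (8.1/2.7)(8.92 − 11.9) + 22.4 = 13.5

13.5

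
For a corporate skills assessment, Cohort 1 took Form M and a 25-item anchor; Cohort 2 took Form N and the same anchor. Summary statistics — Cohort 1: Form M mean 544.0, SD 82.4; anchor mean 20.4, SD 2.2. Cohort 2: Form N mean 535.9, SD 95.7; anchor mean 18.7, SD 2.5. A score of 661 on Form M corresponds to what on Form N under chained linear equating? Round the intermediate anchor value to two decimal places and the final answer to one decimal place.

720.4

Form M → anchor (Cohort 1): v = (2.2/82.4)(661 − 544.0) + 20.4 = 23.52
anchor → Form N (Cohort 2): y = (95.7/2.5)(23.52 − 18.7) + 535.9 = 720.4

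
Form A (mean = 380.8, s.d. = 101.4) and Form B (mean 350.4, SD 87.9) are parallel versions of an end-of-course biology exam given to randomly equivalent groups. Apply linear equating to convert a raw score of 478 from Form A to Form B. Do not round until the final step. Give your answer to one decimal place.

Linear equating: y = (SD_Y/SD_X)(x − M_X) + M_Y
y = (87.9/101.4)(478 − 380.8) + 350.4
y = 0.866864 × 97.2 + 350.4 = 84.2592 + 350.4 = 434.7

434.7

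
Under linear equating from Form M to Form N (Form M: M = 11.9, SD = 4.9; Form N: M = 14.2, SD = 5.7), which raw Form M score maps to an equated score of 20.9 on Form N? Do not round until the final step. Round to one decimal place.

Invert y = (SD_Y/SD_X)(x − M_X) + M_Y:
x = (SD_X/SD_Y)(y − M_Y) + M_X = (4.9/5.7)(20.9 − 14.2) + 11.9
x = 0.859649 × 6.700 + 11.9 = 17.7

17.7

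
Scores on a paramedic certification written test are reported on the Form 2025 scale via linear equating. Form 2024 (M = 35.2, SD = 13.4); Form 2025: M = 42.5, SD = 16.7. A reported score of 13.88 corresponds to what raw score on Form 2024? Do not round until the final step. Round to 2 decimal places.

12.24

Invert y = (SD_Y/SD_X)(x − M_X) + M_Y:
x = (SD_X/SD_Y)(y − M_Y) + M_X = (13.4/16.7)(13.88 − 42.5) + 35.2
x = 0.802395 × -28.620 + 35.2 = 12.24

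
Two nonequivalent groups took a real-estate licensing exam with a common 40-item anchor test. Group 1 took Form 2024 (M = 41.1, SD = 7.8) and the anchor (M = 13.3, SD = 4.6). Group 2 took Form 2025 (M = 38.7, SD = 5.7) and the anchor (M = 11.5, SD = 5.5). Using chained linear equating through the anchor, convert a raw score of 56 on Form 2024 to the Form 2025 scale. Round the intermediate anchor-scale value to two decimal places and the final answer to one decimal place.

49.7

Form 2024 → anchor (Group 1): v = (4.6/7.8)(56 − 41.1) + 13.3 = 22.09
anchor → Form 2025 (Group 2): y = (5.7/5.5)(22.09 − 11.5) + 38.7 = 49.7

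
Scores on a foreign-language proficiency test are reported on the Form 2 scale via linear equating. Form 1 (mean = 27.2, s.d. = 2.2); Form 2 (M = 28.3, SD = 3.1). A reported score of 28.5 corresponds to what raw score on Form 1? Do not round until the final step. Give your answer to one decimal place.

27.3

Invert y = (SD_Y/SD_X)(x − M_X) + M_Y:
x = (SD_X/SD_Y)(y − M_Y) + M_X = (2.2/3.1)(28.5 − 28.3) + 27.2
x = 0.709677 × 0.200 + 27.2 = 27.3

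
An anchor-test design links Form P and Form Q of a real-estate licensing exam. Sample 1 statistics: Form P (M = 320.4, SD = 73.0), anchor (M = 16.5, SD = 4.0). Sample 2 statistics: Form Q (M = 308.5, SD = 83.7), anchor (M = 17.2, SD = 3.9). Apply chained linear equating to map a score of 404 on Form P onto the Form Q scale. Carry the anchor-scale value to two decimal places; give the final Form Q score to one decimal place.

Form P → anchor (Sample 1): v = (4.0/73.0)(404 − 320.4) + 16.5 = 21.08
anchor → Form Q (Sample 2): y = (83.7/3.9)(21.08 − 17.2) + 308.5 = 391.8

391.8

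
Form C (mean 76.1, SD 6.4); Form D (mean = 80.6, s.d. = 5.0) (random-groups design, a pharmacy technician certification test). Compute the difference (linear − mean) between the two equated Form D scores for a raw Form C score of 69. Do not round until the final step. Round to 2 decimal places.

Mean-equated: 69 + (80.6 − 76.1) = 73.50
Linear-equated: (5.0/6.4)(69 − 76.1) + 80.6 = 75.053
Difference = 75.053 − 73.50 = 1.55

1.55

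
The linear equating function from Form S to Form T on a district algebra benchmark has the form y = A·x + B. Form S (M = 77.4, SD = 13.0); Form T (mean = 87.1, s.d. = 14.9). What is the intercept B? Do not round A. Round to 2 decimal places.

A = SD_Y / SD_X = 14.9 / 13.0 = 1.146154
B = M_Y − A·M_X = 87.1 − 1.146154 × 77.4 = -1.61

-1.61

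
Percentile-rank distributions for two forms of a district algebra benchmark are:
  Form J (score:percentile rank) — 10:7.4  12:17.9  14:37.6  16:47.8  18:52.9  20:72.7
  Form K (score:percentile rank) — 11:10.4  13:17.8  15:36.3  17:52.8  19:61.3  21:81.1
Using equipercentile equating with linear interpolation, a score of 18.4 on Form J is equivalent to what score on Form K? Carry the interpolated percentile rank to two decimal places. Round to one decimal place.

PR of 18.4 on Form J: 52.9 + (18.4 − 18)/(20 − 18) × (72.7 − 52.9) = 56.86
On Form K, PR 56.86 falls between score 17 (PR 52.8) and 19 (PR 61.3).
Interpolate: 17 + (56.86 − 52.8)/(61.3 − 52.8) × (19 − 17) = 18.0

18.0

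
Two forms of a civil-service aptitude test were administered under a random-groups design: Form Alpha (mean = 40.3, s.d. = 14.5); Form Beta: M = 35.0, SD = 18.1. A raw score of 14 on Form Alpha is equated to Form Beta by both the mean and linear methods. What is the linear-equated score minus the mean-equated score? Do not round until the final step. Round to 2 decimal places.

Mean-equated: 14 + (35.0 − 40.3) = 8.70
Linear-equated: (18.1/14.5)(14 − 40.3) + 35.0 = 2.170
Difference = 2.170 − 8.70 = -6.53

-6.53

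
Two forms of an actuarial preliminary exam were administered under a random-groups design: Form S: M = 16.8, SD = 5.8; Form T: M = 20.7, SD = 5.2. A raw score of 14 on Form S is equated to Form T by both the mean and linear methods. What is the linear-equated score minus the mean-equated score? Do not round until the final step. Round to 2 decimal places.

Mean-equated: 14 + (20.7 − 16.8) = 17.90
Linear-equated: (5.2/5.8)(14 − 16.8) + 20.7 = 18.190
Difference = 18.190 − 17.90 = 0.29

0.29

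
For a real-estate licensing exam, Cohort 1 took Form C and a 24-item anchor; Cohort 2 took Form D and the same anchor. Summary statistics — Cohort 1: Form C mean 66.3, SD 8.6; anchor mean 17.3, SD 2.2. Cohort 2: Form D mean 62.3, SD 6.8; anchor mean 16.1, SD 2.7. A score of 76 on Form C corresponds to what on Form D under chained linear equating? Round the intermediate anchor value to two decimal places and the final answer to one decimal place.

Form C → anchor (Cohort 1): v = (2.2/8.6)(76 − 66.3) + 17.3 = 19.78
anchor → Form D (Cohort 2): y = (6.8/2.7)(19.78 − 16.1) + 62.3 = 71.6

71.6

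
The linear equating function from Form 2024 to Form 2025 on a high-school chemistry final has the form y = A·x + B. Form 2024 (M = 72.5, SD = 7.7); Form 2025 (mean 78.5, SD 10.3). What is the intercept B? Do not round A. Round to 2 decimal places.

-18.48

A = SD_Y / SD_X = 10.3 / 7.7 = 1.337662
B = M_Y − A·M_X = 78.5 − 1.337662 × 72.5 = -18.48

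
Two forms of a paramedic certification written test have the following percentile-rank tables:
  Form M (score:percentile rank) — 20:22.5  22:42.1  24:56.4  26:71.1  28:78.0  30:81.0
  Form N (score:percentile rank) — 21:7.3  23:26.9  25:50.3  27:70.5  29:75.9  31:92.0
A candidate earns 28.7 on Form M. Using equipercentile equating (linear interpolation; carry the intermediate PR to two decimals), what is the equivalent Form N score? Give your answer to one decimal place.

PR of 28.7 on Form M: 78.0 + (28.7 − 28)/(30 − 28) × (81.0 − 78.0) = 79.05
On Form N, PR 79.05 falls between score 29 (PR 75.9) and 31 (PR 92.0).
Interpolate: 29 + (79.05 − 75.9)/(92.0 − 75.9) × (31 − 29) = 29.4

29.4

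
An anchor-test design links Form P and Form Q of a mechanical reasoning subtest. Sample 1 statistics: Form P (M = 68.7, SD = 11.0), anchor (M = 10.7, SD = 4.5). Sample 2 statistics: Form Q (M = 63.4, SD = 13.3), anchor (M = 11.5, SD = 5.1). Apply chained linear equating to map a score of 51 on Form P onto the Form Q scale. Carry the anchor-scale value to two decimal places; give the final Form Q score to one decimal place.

Form P → anchor (Sample 1): v = (4.5/11.0)(51 − 68.7) + 10.7 = 3.46
anchor → Form Q (Sample 2): y = (13.3/5.1)(3.46 − 11.5) + 63.4 = 42.4

42.4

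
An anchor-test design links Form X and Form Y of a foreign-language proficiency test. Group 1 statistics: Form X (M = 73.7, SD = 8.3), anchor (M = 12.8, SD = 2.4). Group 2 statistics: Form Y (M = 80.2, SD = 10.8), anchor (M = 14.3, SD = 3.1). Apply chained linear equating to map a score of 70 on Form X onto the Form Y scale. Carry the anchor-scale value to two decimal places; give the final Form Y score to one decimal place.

71.2

Form X → anchor (Group 1): v = (2.4/8.3)(70 − 73.7) + 12.8 = 11.73
anchor → Form Y (Group 2): y = (10.8/3.1)(11.73 − 14.3) + 80.2 = 71.2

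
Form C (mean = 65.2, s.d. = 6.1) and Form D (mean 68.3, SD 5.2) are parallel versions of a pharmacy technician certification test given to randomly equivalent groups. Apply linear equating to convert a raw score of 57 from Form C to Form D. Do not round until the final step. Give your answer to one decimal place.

61.3

Linear equating: y = (SD_Y/SD_X)(x − M_X) + M_Y
y = (5.2/6.1)(57 − 65.2) + 68.3
y = 0.852459 × -8.2 + 68.3 = -6.9902 + 68.3 = 61.3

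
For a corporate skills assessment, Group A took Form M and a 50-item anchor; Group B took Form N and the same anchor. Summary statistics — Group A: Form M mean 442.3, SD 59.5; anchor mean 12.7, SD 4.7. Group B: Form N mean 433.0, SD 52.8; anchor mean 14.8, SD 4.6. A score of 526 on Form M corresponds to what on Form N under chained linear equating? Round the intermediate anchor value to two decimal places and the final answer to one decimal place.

Form M → anchor (Group A): v = (4.7/59.5)(526 − 442.3) + 12.7 = 19.31
anchor → Form N (Group B): y = (52.8/4.6)(19.31 − 14.8) + 433.0 = 484.8

484.8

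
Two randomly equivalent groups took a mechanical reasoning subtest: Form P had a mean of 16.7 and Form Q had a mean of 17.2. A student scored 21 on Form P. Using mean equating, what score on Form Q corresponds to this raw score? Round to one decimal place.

Mean equating: y = x + (M_Y − M_X) = 21 + (17.2 − 16.7) = 21.5

21.5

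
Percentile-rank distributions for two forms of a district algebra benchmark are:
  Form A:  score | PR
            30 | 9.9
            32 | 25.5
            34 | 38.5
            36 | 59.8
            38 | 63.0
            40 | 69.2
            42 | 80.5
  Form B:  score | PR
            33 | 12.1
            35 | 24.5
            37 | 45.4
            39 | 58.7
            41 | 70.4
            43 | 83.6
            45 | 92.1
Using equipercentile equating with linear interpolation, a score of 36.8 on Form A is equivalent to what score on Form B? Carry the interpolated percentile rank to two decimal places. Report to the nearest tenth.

PR of 36.8 on Form A: 59.8 + (36.8 − 36)/(38 − 36) × (63.0 − 59.8) = 61.08
On Form B, PR 61.08 falls between score 39 (PR 58.7) and 41 (PR 70.4).
Interpolate: 39 + (61.08 − 58.7)/(70.4 − 58.7) × (41 − 39) = 39.4

39.4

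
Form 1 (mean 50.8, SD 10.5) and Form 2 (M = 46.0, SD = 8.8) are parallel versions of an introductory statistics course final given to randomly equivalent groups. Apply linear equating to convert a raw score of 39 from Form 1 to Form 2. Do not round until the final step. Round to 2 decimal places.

36.11

Linear equating: y = (SD_Y/SD_X)(x − M_X) + M_Y
y = (8.8/10.5)(39 − 50.8) + 46.0
y = 0.838095 × -11.8 + 46.0 = -9.8895 + 46.0 = 36.11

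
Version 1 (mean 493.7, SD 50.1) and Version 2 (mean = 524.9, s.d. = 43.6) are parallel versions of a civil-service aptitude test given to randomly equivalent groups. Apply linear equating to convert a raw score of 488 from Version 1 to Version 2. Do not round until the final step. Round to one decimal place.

Linear equating: y = (SD_Y/SD_X)(x − M_X) + M_Y
y = (43.6/50.1)(488 − 493.7) + 524.9
y = 0.870259 × -5.7 + 524.9 = -4.9605 + 524.9 = 519.9

519.9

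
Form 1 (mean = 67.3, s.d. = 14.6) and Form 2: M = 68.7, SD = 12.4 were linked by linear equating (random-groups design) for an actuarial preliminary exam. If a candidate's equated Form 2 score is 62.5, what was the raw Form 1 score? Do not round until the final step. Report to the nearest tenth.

60.0

Invert y = (SD_Y/SD_X)(x − M_X) + M_Y:
x = (SD_X/SD_Y)(y − M_Y) + M_X = (14.6/12.4)(62.5 − 68.7) + 67.3
x = 1.177419 × -6.200 + 67.3 = 60.0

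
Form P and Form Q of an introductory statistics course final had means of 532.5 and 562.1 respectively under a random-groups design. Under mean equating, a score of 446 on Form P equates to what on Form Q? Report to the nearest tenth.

475.6

Mean equating: y = x + (M_Y − M_X) = 446 + (562.1 − 532.5) = 475.6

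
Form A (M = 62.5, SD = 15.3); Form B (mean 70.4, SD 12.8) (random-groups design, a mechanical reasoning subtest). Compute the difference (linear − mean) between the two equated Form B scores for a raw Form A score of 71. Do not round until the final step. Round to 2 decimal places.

Mean-equated: 71 + (70.4 − 62.5) = 78.90
Linear-equated: (12.8/15.3)(71 − 62.5) + 70.4 = 77.511
Difference = 77.511 − 78.90 = -1.39

-1.39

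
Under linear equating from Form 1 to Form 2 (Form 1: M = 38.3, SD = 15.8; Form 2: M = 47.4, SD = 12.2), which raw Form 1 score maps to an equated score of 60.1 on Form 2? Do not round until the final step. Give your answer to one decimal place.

Invert y = (SD_Y/SD_X)(x − M_X) + M_Y:
x = (SD_X/SD_Y)(y − M_Y) + M_X = (15.8/12.2)(60.1 − 47.4) + 38.3
x = 1.295082 × 12.700 + 38.3 = 54.7

54.7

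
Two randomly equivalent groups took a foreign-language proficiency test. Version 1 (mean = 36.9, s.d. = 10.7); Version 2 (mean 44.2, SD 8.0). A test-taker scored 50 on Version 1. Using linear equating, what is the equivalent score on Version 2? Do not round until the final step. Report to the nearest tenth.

54.0

Linear equating: y = (SD_Y/SD_X)(x − M_X) + M_Y
y = (8.0/10.7)(50 − 36.9) + 44.2
y = 0.747664 × 13.1 + 44.2 = 9.7944 + 44.2 = 54.0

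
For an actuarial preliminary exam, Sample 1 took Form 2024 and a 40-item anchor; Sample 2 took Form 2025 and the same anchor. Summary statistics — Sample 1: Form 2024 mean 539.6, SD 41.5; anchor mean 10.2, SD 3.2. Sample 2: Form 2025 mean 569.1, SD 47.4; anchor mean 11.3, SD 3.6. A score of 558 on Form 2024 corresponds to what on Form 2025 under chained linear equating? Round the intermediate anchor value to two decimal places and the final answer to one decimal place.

573.3

Form 2024 → anchor (Sample 1): v = (3.2/41.5)(558 − 539.6) + 10.2 = 11.62
anchor → Form 2025 (Sample 2): y = (47.4/3.6)(11.62 − 11.3) + 569.1 = 573.3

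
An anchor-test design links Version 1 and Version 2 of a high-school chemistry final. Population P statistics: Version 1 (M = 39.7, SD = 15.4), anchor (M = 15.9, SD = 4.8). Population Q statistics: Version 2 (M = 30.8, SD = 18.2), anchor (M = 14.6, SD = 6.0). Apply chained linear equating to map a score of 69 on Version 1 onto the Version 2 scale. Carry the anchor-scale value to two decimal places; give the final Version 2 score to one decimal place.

62.4

Version 1 → anchor (Population P): v = (4.8/15.4)(69 − 39.7) + 15.9 = 25.03
anchor → Version 2 (Population Q): y = (18.2/6.0)(25.03 − 14.6) + 30.8 = 62.4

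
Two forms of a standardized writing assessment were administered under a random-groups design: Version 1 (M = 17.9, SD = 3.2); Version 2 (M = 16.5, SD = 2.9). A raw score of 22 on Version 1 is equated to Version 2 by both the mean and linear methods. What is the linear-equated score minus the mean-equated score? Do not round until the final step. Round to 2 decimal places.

Mean-equated: 22 + (16.5 − 17.9) = 20.60
Linear-equated: (2.9/3.2)(22 − 17.9) + 16.5 = 20.216
Difference = 20.216 − 20.60 = -0.38

-0.38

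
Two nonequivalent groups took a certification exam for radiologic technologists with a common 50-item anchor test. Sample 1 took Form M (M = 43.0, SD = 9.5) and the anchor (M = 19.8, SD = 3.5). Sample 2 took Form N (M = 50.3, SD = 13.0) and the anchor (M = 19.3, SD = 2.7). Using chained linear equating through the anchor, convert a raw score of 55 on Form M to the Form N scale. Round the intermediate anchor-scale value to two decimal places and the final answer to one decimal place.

74.0

Form M → anchor (Sample 1): v = (3.5/9.5)(55 − 43.0) + 19.8 = 24.22
anchor → Form N (Sample 2): y = (13.0/2.7)(24.22 − 19.3) + 50.3 = 74.0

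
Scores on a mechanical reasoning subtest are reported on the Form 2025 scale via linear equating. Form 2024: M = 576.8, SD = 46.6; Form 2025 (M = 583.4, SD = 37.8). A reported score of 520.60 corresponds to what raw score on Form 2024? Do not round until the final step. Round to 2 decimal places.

Invert y = (SD_Y/SD_X)(x − M_X) + M_Y:
x = (SD_X/SD_Y)(y − M_Y) + M_X = (46.6/37.8)(520.60 − 583.4) + 576.8
x = 1.232804 × -62.800 + 576.8 = 499.38

499.38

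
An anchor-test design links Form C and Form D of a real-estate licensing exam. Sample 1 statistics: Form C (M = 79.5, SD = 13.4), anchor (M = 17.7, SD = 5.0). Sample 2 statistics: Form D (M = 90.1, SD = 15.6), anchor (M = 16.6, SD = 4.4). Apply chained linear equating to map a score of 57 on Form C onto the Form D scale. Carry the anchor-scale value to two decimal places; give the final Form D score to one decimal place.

Form C → anchor (Sample 1): v = (5.0/13.4)(57 − 79.5) + 17.7 = 9.30
anchor → Form D (Sample 2): y = (15.6/4.4)(9.30 − 16.6) + 90.1 = 64.2

64.2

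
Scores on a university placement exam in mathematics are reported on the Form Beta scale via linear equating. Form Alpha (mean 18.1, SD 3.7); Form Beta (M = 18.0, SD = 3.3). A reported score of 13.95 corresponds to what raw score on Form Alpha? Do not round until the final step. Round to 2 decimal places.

13.56

Invert y = (SD_Y/SD_X)(x − M_X) + M_Y:
x = (SD_X/SD_Y)(y − M_Y) + M_X = (3.7/3.3)(13.95 − 18.0) + 18.1
x = 1.121212 × -4.050 + 18.1 = 13.56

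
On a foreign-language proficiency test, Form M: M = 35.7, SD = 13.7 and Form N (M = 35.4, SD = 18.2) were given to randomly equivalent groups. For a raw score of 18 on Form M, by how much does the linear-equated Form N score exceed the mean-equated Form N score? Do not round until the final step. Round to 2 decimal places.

-5.81

Mean-equated: 18 + (35.4 − 35.7) = 17.70
Linear-equated: (18.2/13.7)(18 − 35.7) + 35.4 = 11.886
Difference = 11.886 − 17.70 = -5.81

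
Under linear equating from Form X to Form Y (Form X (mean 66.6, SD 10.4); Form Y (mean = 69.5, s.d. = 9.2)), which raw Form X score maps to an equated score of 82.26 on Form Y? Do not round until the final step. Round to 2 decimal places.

81.02

Invert y = (SD_Y/SD_X)(x − M_X) + M_Y:
x = (SD_X/SD_Y)(y − M_Y) + M_X = (10.4/9.2)(82.26 − 69.5) + 66.6
x = 1.130435 × 12.760 + 66.6 = 81.02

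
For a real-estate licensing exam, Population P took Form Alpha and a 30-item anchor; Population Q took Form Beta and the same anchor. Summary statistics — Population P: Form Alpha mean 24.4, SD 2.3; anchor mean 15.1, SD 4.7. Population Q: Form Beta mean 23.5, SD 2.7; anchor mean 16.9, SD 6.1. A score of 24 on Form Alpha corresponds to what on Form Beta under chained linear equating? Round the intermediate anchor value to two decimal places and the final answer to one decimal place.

Form Alpha → anchor (Population P): v = (4.7/2.3)(24 − 24.4) + 15.1 = 14.28
anchor → Form Beta (Population Q): y = (2.7/6.1)(14.28 − 16.9) + 23.5 = 22.3

22.3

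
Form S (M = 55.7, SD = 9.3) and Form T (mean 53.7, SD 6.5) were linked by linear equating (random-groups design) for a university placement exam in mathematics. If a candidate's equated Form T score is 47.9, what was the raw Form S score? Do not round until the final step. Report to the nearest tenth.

Invert y = (SD_Y/SD_X)(x − M_X) + M_Y:
x = (SD_X/SD_Y)(y − M_Y) + M_X = (9.3/6.5)(47.9 − 53.7) + 55.7
x = 1.430769 × -5.800 + 55.7 = 47.4

47.4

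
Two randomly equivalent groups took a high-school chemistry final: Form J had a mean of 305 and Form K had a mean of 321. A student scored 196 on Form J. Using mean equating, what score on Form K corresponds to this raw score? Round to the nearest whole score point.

Mean equating: y = x + (M_Y − M_X) = 196 + (321 − 305) = 212

212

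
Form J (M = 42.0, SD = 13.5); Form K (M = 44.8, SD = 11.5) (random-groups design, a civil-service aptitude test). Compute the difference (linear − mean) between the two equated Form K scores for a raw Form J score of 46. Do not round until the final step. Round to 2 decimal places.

Mean-equated: 46 + (44.8 − 42.0) = 48.80
Linear-equated: (11.5/13.5)(46 − 42.0) + 44.8 = 48.207
Difference = 48.207 − 48.80 = -0.59

-0.59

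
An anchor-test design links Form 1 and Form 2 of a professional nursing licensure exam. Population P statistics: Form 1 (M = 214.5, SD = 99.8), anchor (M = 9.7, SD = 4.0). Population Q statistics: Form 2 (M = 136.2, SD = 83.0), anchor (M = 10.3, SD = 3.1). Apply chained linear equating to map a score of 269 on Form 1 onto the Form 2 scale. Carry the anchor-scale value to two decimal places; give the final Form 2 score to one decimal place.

Form 1 → anchor (Population P): v = (4.0/99.8)(269 − 214.5) + 9.7 = 11.88
anchor → Form 2 (Population Q): y = (83.0/3.1)(11.88 − 10.3) + 136.2 = 178.5

178.5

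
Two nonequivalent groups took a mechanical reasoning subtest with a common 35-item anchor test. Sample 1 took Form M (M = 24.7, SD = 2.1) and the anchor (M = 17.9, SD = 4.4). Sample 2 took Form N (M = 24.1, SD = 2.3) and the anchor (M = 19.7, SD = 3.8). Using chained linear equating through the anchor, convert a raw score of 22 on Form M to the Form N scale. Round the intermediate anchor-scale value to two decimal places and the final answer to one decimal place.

Form M → anchor (Sample 1): v = (4.4/2.1)(22 − 24.7) + 17.9 = 12.24
anchor → Form N (Sample 2): y = (2.3/3.8)(12.24 − 19.7) + 24.1 = 19.6

19.6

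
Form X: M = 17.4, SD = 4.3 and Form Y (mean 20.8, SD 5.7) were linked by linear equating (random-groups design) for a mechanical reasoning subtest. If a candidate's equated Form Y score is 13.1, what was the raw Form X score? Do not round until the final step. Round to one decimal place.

11.6

Invert y = (SD_Y/SD_X)(x − M_X) + M_Y:
x = (SD_X/SD_Y)(y − M_Y) + M_X = (4.3/5.7)(13.1 − 20.8) + 17.4
x = 0.754386 × -7.700 + 17.4 = 11.6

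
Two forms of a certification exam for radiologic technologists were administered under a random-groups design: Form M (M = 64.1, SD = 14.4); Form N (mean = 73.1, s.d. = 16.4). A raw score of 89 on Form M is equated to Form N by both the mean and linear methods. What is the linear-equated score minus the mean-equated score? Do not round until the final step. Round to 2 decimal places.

Mean-equated: 89 + (73.1 − 64.1) = 98.00
Linear-equated: (16.4/14.4)(89 − 64.1) + 73.1 = 101.458
Difference = 101.458 − 98.00 = 3.46

3.46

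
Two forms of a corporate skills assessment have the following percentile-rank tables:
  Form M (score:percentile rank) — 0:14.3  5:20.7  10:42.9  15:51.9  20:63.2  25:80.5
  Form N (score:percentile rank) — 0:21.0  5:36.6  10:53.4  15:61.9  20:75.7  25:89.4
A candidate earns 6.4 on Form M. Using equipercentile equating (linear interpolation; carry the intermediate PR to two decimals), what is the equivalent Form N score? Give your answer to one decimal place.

PR of 6.4 on Form M: 20.7 + (6.4 − 5)/(10 − 5) × (42.9 − 20.7) = 26.92
On Form N, PR 26.92 falls between score 0 (PR 21.0) and 5 (PR 36.6).
Interpolate: 0 + (26.92 − 21.0)/(36.6 − 21.0) × (5 − 0) = 1.9

1.9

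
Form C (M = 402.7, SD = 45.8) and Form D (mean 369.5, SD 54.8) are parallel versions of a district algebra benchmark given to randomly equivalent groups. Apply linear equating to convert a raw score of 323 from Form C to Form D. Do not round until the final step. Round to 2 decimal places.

274.14

Linear equating: y = (SD_Y/SD_X)(x − M_X) + M_Y
y = (54.8/45.8)(323 − 402.7) + 369.5
y = 1.196507 × -79.7 + 369.5 = -95.3616 + 369.5 = 274.14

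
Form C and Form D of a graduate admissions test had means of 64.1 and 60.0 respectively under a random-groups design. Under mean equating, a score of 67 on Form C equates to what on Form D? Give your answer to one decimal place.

Mean equating: y = x + (M_Y − M_X) = 67 + (60.0 − 64.1) = 62.9

62.9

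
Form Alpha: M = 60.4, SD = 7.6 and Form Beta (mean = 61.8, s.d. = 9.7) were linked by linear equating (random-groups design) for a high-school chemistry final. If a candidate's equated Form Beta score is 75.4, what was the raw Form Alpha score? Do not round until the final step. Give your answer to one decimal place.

Invert y = (SD_Y/SD_X)(x − M_X) + M_Y:
x = (SD_X/SD_Y)(y − M_Y) + M_X = (7.6/9.7)(75.4 − 61.8) + 60.4
x = 0.783505 × 13.600 + 60.4 = 71.1

71.1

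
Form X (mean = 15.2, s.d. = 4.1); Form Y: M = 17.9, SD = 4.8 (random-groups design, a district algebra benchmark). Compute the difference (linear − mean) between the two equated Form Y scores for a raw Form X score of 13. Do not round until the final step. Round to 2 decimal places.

-0.38

Mean-equated: 13 + (17.9 − 15.2) = 15.70
Linear-equated: (4.8/4.1)(13 − 15.2) + 17.9 = 15.324
Difference = 15.324 − 15.70 = -0.38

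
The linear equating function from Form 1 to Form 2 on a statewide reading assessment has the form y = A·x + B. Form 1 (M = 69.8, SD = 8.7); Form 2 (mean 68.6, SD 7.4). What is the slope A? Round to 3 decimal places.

0.851

A = SD_Y / SD_X = 7.4 / 8.7 = 0.851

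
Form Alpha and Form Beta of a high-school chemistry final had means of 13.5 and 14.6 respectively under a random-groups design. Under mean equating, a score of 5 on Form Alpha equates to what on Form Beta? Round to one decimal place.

6.1

Mean equating: y = x + (M_Y − M_X) = 5 + (14.6 − 13.5) = 6.1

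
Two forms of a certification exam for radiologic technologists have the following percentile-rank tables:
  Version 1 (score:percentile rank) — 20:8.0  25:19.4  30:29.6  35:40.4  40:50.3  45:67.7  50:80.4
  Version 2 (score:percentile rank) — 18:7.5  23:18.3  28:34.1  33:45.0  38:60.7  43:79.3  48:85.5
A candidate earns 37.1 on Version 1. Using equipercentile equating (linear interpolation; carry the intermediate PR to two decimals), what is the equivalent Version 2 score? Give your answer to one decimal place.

PR of 37.1 on Version 1: 40.4 + (37.1 − 35)/(40 − 35) × (50.3 − 40.4) = 44.56
On Version 2, PR 44.56 falls between score 28 (PR 34.1) and 33 (PR 45.0).
Interpolate: 28 + (44.56 − 34.1)/(45.0 − 34.1) × (33 − 28) = 32.8

32.8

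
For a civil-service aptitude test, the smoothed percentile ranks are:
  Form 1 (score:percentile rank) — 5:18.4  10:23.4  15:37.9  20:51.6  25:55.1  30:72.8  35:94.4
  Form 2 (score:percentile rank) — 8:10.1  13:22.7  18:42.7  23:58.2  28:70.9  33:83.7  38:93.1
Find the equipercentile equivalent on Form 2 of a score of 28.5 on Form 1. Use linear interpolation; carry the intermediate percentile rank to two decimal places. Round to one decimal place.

PR of 28.5 on Form 1: 55.1 + (28.5 − 25)/(30 − 25) × (72.8 − 55.1) = 67.49
On Form 2, PR 67.49 falls between score 23 (PR 58.2) and 28 (PR 70.9).
Interpolate: 23 + (67.49 − 58.2)/(70.9 − 58.2) × (28 − 23) = 26.7

26.7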